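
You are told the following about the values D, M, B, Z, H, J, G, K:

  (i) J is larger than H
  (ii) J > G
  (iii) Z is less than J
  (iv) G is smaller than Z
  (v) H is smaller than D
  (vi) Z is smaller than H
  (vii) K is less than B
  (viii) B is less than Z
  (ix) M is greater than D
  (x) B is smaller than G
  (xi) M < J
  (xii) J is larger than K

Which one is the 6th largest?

G

Piecing the relations together gives one ordering: K < B < G < Z < H < D < M < J.
The 6th largest is G.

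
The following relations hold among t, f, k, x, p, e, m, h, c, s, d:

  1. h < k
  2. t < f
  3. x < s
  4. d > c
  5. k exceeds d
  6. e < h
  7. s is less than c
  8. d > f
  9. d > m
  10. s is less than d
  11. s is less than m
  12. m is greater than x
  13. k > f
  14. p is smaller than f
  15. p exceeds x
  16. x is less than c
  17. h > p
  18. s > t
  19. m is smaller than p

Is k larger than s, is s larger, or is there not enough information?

The relevant relations are s < m; m < p; p < f; f < d; d < k.
Chaining these gives s < m < p < f < d < k.
So k is larger.

k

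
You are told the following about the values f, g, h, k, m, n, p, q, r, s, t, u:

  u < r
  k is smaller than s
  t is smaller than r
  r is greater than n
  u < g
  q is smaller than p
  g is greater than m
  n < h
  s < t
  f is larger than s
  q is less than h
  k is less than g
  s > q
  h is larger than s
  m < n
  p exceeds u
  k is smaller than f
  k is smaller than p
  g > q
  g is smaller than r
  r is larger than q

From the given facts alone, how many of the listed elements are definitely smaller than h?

The elements the relations force below h are q, m, k, s, n — no chain reaches any other.
That is 5.

5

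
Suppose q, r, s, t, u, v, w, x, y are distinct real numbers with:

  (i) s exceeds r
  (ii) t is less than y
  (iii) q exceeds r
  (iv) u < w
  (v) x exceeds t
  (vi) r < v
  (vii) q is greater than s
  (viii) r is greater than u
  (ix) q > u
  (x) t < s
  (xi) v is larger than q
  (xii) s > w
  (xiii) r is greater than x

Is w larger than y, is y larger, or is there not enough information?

undetermined

Following every chain through w: above w we get s, q, v; below w we get u.
y is not reached, and no chain runs the other way from y to w.
So the given relations leave the order of w and y undetermined.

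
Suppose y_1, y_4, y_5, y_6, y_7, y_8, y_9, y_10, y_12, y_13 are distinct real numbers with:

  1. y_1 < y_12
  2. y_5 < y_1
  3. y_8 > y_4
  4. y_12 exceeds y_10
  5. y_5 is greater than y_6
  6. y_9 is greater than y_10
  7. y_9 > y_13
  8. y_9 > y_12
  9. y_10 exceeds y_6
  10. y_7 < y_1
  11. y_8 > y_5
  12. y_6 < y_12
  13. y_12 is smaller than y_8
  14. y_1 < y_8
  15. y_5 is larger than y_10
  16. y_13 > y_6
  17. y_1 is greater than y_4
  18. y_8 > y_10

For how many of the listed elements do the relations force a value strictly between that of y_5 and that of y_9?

2

The relations place y_5 below y_9. An element lies strictly between them when it is forced above y_5 and also forced below y_9.
Above y_5: {y_1, y_12, y_8}. Below y_9: {y_6, y_4, y_10, y_7, y_1, y_13, y_12}.
Intersection: {y_1, y_12} — 2.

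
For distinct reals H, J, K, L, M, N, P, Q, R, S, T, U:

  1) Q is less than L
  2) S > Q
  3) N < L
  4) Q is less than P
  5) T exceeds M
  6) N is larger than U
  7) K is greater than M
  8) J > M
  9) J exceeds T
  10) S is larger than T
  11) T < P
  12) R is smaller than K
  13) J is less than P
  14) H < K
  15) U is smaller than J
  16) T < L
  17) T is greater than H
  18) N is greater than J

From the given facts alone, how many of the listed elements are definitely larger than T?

From T the given relations immediately reach J, P, L, S.
From those, N — 5 in total.
Nothing else is reachable above T; 5 in all.

5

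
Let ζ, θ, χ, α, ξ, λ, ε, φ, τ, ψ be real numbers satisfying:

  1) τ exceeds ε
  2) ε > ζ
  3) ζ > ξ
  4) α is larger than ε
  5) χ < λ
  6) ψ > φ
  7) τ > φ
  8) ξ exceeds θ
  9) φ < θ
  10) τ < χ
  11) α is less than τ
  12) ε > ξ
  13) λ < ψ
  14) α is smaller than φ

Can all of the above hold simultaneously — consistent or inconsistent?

We have α < φ stated directly, yet also φ < θ < ξ < ζ < ε < α by chaining the others — so φ < α. Contradiction.

inconsistent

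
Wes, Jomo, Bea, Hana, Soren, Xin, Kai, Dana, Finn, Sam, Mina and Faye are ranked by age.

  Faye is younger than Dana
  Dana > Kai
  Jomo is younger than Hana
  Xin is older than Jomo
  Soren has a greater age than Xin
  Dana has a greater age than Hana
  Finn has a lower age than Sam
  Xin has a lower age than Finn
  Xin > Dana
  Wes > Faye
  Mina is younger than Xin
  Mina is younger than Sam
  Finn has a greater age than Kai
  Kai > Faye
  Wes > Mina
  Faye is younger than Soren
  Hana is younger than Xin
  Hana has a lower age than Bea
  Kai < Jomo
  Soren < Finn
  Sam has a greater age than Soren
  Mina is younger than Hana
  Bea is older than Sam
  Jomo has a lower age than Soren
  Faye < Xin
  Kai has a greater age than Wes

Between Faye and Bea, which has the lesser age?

Faye < Wes and Wes < Kai give Faye < Kai.
With Kai < Jomo: Faye < Wes < Kai < Jomo.
With Jomo < Hana: Faye < Wes < Kai < Jomo < Hana.
With Hana < Xin: Faye < Wes < Kai < Jomo < Hana < Xin.
Then Xin < Soren extends the chain to Soren.
Then Soren < Finn extends the chain to Finn.
Then Finn < Sam extends the chain to Sam.
With Sam < Bea: Faye < Wes < Kai < Jomo < Hana < Xin < Soren < Finn < Sam < Bea.
So Faye < Bea; Faye is the younger of the two.

Faye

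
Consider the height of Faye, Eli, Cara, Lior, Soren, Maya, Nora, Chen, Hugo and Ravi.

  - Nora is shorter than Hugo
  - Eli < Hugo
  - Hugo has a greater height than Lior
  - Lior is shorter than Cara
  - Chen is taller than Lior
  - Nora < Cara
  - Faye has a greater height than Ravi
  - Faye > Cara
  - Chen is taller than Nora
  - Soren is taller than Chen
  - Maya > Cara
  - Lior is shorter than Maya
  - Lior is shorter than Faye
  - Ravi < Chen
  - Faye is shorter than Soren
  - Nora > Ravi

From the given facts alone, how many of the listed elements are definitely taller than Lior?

Directly above Lior: Cara, Faye, Chen, Hugo, Maya.
One step further: Soren (6 so far).
No other element is forced above Lior by the given relations, so the count is 6.

6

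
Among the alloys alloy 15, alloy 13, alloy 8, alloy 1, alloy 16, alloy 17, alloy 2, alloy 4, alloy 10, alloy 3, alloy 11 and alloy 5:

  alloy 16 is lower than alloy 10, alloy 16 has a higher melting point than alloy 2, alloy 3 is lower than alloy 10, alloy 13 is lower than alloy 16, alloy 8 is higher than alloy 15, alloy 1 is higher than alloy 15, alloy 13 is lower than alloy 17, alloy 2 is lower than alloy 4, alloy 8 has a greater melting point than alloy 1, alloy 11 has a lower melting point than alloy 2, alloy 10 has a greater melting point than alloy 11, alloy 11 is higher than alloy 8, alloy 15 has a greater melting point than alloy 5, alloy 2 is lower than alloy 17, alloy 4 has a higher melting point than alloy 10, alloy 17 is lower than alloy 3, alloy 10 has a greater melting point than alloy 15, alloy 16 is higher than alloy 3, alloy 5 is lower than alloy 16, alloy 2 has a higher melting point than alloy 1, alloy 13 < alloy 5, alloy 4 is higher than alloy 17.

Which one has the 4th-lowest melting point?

alloy 1

The consecutive relations fix a unique order: alloy 13 < alloy 5 < alloy 15 < alloy 1 < alloy 8 < alloy 11 < alloy 2 < alloy 17 < alloy 3 < alloy 16 < alloy 10 < alloy 4.
The 4th smallest is alloy 1.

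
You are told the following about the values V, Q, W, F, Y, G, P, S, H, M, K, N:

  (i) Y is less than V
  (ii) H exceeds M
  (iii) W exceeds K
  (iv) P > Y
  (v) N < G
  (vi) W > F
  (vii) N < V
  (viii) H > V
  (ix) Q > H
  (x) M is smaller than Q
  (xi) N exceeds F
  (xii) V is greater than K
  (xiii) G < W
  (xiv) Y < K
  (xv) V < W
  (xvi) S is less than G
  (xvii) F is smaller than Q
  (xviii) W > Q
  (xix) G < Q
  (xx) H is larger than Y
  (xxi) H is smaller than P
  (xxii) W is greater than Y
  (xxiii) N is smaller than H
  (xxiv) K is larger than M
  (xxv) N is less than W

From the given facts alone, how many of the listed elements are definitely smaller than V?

5

From V the given relations immediately reach Y, K, N.
From those, F, M — 5 in total.
Nothing else is reachable below V; 5 in all.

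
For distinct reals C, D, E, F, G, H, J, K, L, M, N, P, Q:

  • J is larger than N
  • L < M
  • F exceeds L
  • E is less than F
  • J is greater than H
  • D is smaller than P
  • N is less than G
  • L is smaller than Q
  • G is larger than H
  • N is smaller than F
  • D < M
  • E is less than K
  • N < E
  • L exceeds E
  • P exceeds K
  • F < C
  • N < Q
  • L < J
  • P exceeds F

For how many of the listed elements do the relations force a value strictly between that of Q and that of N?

The relations place N below Q. An element lies strictly between them when it is forced above N and also forced below Q.
Above N: {E, L, G, K, F, P, J, C, M}. Below Q: {E, L}.
Intersection: {E, L} — 2.

2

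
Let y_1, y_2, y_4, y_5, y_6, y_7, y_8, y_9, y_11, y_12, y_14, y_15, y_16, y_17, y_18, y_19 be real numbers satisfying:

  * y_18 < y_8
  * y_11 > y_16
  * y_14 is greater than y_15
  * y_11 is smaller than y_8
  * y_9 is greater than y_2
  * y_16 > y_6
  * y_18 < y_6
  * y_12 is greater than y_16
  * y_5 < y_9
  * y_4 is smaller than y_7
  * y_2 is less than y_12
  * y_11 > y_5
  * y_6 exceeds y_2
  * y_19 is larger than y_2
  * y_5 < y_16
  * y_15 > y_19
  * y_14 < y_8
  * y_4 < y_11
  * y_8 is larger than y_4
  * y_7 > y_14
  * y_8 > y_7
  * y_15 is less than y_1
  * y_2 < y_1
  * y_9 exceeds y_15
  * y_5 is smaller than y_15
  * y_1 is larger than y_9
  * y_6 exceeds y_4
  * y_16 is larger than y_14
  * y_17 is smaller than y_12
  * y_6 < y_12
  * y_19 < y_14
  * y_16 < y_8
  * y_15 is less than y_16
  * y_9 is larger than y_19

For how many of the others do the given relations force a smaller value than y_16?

From y_16 the given relations immediately reach y_5, y_15, y_6, y_14.
From those, y_4, y_2, y_18, y_19 — 8 in total.
No other element is forced below y_16 by the given relations, so the count is 8.

8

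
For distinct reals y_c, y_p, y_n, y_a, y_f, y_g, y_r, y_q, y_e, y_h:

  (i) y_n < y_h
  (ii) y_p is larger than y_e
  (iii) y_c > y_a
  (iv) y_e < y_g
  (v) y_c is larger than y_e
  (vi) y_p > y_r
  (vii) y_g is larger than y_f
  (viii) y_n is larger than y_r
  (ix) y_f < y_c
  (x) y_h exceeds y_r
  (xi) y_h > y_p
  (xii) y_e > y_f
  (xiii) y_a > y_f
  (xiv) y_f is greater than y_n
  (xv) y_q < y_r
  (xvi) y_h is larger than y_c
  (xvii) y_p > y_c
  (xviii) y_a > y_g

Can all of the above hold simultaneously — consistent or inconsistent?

Every relation is compatible with y_q < y_r < y_n < y_f < y_e < y_g < y_a < y_c < y_p < y_h; the set is consistent.

consistent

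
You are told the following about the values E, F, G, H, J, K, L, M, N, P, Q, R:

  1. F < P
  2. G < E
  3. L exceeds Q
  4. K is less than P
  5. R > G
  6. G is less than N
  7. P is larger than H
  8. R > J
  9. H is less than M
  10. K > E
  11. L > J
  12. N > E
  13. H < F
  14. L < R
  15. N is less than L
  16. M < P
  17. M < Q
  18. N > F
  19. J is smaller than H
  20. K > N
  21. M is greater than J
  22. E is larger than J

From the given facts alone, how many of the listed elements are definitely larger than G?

6

The elements the relations force above G are E, N, K, L, R, P — no chain reaches any other.
That is 6.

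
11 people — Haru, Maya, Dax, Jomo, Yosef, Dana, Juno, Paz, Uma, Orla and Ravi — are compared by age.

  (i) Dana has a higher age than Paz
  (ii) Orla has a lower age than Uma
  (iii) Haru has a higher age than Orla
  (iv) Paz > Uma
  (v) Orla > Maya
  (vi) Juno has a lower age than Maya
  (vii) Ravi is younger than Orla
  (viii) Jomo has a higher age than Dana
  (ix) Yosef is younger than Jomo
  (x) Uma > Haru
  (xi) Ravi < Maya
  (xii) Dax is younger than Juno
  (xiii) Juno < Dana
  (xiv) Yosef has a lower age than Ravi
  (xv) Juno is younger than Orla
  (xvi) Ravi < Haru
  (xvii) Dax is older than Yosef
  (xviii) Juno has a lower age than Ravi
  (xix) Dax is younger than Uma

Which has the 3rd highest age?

Paz

Chaining the given pairs: Yosef < Dax < Juno < Ravi < Maya < Orla < Haru < Uma < Paz < Dana < Jomo.
Counting 3 from the largest end gives Paz.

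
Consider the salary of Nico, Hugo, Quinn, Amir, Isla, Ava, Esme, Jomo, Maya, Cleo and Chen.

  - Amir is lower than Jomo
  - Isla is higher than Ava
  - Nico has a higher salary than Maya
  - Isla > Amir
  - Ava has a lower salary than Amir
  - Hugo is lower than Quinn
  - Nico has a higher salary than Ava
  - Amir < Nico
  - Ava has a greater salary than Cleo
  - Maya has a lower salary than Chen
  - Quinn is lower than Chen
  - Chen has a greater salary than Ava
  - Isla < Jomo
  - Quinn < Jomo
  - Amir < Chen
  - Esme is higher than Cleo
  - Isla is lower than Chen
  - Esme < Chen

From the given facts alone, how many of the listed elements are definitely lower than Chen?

From Chen the given relations immediately reach Ava, Esme, Quinn, Amir, Isla, Maya.
From those, Cleo, Hugo — 8 in total.
No other element is forced below Chen by the given relations, so the count is 8.

8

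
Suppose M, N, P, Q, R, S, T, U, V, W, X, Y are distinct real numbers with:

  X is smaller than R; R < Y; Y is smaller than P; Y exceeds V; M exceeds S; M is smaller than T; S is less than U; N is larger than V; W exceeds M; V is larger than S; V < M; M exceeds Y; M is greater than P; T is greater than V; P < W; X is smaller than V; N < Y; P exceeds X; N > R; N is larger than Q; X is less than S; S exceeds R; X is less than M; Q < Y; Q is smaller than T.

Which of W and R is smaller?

R < S and S < V give R < V.
With V < N: R < S < V < N.
Then N < Y extends the chain to Y.
With Y < P: R < S < V < N < Y < P.
Then P < M extends the chain to M.
With M < W: R < S < V < N < Y < P < M < W.
So R < W; R is the smaller of the two.

R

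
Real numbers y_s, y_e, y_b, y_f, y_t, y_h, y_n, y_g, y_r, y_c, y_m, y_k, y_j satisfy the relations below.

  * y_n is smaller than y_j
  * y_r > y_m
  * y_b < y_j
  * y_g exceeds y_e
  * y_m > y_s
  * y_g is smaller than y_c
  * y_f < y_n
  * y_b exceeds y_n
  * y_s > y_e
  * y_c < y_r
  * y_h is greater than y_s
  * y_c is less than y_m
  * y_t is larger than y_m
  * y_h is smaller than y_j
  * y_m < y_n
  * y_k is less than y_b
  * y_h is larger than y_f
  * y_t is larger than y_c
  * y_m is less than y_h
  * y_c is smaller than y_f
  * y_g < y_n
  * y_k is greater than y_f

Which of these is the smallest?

y_g is not least since y_e < y_g; y_s is not least since y_e < y_s; y_c is not least since y_g < y_c; y_m is not least since y_c < y_m; y_f is not least since y_c < y_f; y_k is not least since y_f < y_k; y_n is not least since y_f < y_n; y_h is not least since y_s < y_h; y_b is not least since y_n < y_b; y_t is not least since y_c < y_t; y_r is not least since y_m < y_r; y_j is not least since y_h < y_j.
Only y_e has nothing below it, so y_e is the smallest.

y_e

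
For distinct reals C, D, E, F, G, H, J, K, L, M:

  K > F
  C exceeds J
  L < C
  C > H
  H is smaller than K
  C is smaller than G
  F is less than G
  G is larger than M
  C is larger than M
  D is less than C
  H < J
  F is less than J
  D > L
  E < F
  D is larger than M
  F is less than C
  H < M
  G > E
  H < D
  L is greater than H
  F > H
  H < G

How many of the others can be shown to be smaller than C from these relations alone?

7

Directly below C: H, M, L, F, D, J.
One step further: E (7 so far).
No other element is forced below C by the given relations, so the count is 7.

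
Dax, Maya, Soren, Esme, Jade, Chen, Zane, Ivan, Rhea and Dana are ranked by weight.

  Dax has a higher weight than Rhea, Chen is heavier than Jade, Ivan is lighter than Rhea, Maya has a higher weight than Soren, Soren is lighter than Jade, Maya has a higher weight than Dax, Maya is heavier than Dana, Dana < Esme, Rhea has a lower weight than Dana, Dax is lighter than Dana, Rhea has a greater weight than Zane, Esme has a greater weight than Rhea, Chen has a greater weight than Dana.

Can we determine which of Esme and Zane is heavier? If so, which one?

Link the given pairs in sequence: Zane < Rhea; Rhea < Dax; Dax < Dana; Dana < Esme.
Together: Zane < Rhea < Dax < Dana < Esme.
So Esme is heavier.

Esme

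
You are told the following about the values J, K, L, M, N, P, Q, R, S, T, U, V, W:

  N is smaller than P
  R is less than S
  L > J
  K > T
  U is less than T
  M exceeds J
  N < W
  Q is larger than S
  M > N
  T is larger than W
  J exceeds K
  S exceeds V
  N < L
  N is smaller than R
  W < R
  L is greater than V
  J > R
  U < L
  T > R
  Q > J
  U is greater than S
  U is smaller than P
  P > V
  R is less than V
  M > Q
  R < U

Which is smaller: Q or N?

N < W and W < R give N < R.
With R < V: N < W < R < V.
With V < S: N < W < R < V < S.
Then S < U extends the chain to U.
With U < T: N < W < R < V < S < U < T.
Then T < K extends the chain to K.
With K < J: N < W < R < V < S < U < T < K < J.
With J < Q: N < W < R < V < S < U < T < K < J < Q.
So N < Q; N is the smaller of the two.

N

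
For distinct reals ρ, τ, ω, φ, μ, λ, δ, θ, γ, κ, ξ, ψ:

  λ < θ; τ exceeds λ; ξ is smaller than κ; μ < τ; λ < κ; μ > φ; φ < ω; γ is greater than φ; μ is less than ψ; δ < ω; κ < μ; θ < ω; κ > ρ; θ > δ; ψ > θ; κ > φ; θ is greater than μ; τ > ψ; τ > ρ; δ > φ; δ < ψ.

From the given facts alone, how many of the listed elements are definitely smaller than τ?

9

Directly below τ: ρ, λ, μ, ψ.
One step further: φ, δ, κ, θ (8 so far).
One step further: ξ (9 so far).
Nothing else is reachable below τ; 9 in all.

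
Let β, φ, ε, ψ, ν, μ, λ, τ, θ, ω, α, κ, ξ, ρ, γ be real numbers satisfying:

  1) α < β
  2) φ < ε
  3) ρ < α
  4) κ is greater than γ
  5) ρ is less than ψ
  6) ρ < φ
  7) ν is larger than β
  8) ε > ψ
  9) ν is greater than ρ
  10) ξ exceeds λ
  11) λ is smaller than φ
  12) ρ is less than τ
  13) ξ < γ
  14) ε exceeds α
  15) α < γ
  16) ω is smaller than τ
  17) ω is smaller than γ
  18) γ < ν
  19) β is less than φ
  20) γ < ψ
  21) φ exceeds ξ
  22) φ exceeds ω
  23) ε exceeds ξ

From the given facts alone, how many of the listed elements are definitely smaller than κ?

The elements the relations force below κ are ω, λ, ξ, ρ, α, γ — no chain reaches any other.
That is 6.

6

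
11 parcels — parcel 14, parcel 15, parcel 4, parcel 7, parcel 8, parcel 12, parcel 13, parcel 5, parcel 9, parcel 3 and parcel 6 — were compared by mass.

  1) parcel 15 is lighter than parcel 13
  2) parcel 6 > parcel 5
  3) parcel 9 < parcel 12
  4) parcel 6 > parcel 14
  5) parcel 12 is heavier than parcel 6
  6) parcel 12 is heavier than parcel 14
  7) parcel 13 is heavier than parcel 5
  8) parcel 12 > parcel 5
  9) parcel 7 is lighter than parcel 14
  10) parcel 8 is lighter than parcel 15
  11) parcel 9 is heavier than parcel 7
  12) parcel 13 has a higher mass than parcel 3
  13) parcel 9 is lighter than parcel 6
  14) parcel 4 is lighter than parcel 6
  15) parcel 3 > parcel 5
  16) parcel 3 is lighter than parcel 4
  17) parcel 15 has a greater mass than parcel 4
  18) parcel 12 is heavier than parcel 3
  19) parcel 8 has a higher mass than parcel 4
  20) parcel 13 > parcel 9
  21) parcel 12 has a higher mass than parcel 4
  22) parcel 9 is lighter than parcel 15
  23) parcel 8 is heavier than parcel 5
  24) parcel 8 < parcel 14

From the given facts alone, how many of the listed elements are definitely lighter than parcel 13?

Directly below parcel 13: parcel 5, parcel 3, parcel 9, parcel 15.
One step further: parcel 7, parcel 4, parcel 8 (7 so far).
No other element is forced below parcel 13 by the given relations, so the count is 7.

7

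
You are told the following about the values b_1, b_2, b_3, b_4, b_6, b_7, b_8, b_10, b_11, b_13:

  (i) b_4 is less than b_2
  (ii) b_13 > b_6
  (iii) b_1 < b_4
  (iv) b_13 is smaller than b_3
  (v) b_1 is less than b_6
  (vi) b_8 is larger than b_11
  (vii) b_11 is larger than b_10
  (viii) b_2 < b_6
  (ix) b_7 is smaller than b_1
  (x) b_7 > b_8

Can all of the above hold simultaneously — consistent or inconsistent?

The single ordering b_10 < b_11 < b_8 < b_7 < b_1 < b_4 < b_2 < b_6 < b_13 < b_3 satisfies every listed relation, so no contradiction arises.

consistent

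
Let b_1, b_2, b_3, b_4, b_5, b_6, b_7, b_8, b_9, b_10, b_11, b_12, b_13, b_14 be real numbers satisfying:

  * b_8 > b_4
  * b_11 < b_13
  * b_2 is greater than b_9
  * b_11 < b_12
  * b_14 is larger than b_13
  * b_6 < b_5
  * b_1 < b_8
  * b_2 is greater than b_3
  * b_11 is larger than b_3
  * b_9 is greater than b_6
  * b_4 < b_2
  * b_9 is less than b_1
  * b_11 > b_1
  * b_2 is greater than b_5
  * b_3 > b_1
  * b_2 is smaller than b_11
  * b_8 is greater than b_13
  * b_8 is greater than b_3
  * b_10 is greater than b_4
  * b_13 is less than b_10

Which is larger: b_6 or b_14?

b_14

Chaining the given relations: b_6 < b_9 < b_1 < b_3 < b_2 < b_11 < b_13 < b_14.
So b_6 < b_14; b_14 is the larger of the two.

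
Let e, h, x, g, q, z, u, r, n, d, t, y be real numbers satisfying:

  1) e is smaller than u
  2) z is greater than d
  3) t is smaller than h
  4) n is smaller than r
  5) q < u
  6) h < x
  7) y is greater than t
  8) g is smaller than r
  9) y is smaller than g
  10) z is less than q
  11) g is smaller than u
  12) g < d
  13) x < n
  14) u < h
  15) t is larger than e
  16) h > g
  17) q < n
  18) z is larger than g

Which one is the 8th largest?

The consecutive relations fix a unique order: e < t < y < g < d < z < q < u < h < x < n < r.
The 8th largest is d.

d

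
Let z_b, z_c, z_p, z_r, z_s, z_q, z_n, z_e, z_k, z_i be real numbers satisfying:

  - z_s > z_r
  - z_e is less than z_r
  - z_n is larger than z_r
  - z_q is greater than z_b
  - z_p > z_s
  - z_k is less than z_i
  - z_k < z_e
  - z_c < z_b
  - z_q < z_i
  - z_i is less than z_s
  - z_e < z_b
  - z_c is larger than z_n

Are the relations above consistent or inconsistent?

The single ordering z_k < z_e < z_r < z_n < z_c < z_b < z_q < z_i < z_s < z_p satisfies every listed relation, so no contradiction arises.

consistent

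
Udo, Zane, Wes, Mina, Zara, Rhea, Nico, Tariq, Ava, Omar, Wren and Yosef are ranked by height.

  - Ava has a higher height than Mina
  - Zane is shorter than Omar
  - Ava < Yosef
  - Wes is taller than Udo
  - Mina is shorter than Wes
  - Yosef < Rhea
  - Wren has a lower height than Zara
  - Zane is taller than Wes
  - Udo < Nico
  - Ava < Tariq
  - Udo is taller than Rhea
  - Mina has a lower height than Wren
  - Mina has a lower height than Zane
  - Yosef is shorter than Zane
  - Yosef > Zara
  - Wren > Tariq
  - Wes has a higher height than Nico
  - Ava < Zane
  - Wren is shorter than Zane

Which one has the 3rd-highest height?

Chaining the given pairs: Mina < Ava < Tariq < Wren < Zara < Yosef < Rhea < Udo < Nico < Wes < Zane < Omar.
The 3rd largest is Wes.

Wes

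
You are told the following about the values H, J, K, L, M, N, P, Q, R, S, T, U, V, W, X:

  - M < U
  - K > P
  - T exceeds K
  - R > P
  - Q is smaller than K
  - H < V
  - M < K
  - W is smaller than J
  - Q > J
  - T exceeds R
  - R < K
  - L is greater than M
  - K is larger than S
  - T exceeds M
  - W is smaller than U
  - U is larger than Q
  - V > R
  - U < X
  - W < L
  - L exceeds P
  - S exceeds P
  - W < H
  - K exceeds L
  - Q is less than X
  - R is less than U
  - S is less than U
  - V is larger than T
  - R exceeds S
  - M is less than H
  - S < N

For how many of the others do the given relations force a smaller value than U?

From U the given relations immediately reach W, S, Q, M, R.
From those, P, J — 7 in total.
Nothing else is reachable below U; 7 in all.

7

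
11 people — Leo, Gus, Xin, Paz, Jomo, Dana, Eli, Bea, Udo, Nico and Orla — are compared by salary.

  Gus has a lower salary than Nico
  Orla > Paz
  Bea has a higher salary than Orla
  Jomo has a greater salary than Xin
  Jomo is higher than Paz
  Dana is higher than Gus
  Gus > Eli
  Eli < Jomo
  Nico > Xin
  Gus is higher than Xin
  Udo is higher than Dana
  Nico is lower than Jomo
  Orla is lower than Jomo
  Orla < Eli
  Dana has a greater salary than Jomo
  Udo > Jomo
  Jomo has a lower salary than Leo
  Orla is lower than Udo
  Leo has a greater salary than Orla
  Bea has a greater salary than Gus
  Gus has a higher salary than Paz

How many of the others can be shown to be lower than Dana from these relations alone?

From Dana the given relations immediately reach Gus, Jomo.
From those, Xin, Paz, Orla, Eli, Nico — 7 in total.
Nothing else is reachable below Dana; 7 in all.

7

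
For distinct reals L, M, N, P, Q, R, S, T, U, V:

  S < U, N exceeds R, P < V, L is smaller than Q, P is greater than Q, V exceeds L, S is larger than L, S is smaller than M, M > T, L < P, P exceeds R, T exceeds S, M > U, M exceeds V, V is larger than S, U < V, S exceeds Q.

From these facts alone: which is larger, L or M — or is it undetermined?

L < Q < P < V < M, by transitivity through Q, P, V.
So M is larger.

M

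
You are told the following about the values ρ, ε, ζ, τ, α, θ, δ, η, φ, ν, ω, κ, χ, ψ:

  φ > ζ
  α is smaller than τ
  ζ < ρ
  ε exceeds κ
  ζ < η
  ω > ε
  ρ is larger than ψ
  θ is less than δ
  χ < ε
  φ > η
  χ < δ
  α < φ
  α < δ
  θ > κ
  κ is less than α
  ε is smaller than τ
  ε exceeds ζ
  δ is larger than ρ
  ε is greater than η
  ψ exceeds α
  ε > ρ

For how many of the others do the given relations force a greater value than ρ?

Directly above ρ: ε, δ.
One step further: ω, τ (4 so far).
Nothing else is reachable above ρ; 4 in all.

4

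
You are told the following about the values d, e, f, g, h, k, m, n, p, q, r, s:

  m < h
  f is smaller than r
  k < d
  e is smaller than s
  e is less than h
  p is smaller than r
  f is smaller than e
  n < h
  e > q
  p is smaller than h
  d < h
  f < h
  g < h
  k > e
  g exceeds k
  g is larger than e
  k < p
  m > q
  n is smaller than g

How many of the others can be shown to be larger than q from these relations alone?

9

Directly above q: e, m.
One step further: k, g, h, s (6 so far).
One step further: d, p (8 so far).
One step further: r (9 so far).
Nothing else is reachable above q; 9 in all.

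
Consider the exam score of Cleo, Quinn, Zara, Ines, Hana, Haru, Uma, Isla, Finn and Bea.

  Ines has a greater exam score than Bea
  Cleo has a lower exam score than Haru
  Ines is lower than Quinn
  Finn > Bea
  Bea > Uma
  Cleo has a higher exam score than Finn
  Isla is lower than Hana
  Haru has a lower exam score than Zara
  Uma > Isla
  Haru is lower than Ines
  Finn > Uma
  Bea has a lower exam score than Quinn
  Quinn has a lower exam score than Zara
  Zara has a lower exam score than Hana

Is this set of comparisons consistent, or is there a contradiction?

Every relation is compatible with Isla < Uma < Bea < Finn < Cleo < Haru < Ines < Quinn < Zara < Hana; the set is consistent.

consistent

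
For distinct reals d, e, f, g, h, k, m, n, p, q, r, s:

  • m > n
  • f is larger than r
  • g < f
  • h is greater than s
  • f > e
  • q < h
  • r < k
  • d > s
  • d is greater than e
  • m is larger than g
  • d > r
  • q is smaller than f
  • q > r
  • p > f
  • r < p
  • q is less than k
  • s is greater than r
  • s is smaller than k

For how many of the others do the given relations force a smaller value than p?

5

Directly below p: r, f.
One step further: e, q, g (5 so far).
Nothing else is reachable below p; 5 in all.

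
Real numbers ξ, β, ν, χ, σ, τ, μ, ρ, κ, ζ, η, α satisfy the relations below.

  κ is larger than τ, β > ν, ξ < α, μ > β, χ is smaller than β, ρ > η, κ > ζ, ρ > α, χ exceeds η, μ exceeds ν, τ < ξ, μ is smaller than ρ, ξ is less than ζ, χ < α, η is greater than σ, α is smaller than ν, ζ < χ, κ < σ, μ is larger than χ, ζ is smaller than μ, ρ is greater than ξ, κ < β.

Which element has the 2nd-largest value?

Piecing the relations together gives one ordering: τ < ξ < ζ < κ < σ < η < χ < α < ν < β < μ < ρ.
Counting 2 from the largest end gives μ.

μ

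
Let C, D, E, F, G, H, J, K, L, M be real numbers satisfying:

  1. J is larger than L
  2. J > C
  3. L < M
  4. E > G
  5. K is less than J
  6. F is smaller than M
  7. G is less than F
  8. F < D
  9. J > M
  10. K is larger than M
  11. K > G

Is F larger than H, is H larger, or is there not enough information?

undetermined

Following every chain through F: above F we get M, K, J, D; below F we get G.
H is not reached, and no chain runs the other way from H to F.
So the given relations leave the order of F and H undetermined.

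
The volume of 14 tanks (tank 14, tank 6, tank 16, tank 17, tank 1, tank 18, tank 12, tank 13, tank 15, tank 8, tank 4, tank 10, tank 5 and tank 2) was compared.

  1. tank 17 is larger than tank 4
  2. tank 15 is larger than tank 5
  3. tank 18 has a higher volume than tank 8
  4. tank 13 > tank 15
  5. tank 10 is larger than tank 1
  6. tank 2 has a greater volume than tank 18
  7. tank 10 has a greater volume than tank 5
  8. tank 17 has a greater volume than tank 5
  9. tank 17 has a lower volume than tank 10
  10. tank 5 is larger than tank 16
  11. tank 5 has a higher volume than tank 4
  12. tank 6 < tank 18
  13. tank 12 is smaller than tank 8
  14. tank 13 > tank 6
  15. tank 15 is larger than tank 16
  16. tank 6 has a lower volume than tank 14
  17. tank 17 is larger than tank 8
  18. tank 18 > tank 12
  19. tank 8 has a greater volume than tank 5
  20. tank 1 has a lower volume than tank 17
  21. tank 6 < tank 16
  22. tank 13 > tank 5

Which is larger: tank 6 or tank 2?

tank 6 < tank 16 < tank 5 < tank 8 < tank 18 < tank 2, by transitivity through tank 16, tank 5, tank 8, tank 18.
So tank 6 < tank 2; tank 2 is the larger of the two.

tank 2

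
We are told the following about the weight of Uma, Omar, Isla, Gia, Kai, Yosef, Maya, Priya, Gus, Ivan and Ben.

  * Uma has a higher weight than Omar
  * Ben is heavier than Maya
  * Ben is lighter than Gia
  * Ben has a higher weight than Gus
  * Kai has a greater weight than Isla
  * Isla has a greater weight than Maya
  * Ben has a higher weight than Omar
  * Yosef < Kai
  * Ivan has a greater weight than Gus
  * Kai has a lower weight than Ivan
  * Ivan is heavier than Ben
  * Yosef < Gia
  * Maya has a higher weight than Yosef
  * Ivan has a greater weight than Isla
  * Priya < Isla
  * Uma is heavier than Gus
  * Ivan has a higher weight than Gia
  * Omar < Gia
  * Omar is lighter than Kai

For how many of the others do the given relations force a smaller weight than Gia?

5

From Gia the given relations immediately reach Yosef, Omar, Ben.
From those, Gus, Maya — 5 in total.
No other element is forced below Gia by the given relations, so the count is 5.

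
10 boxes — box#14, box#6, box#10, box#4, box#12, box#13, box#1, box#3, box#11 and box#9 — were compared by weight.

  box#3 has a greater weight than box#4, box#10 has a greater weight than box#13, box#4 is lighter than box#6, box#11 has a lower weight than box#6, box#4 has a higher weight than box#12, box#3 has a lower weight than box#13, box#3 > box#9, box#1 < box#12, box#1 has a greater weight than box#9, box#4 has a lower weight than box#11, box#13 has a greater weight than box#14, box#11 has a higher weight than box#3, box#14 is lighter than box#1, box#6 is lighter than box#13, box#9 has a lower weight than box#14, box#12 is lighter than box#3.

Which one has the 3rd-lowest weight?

box#1

The consecutive relations fix a unique order: box#9 < box#14 < box#1 < box#12 < box#4 < box#3 < box#11 < box#6 < box#13 < box#10.
The 3rd smallest is box#1.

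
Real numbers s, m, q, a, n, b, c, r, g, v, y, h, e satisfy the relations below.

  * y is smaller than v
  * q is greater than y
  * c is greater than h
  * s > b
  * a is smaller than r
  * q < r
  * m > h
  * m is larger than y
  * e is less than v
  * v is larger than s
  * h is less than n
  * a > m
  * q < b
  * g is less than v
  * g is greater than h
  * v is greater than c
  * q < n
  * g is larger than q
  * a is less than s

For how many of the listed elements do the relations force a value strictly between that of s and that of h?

2

Chaining upward from h reaches: m, c, a, g, r, n, v.
Chaining downward from s reaches: y, q, b, m, a.
Strictly between h and s are those in both lists: m, a — 2 elements.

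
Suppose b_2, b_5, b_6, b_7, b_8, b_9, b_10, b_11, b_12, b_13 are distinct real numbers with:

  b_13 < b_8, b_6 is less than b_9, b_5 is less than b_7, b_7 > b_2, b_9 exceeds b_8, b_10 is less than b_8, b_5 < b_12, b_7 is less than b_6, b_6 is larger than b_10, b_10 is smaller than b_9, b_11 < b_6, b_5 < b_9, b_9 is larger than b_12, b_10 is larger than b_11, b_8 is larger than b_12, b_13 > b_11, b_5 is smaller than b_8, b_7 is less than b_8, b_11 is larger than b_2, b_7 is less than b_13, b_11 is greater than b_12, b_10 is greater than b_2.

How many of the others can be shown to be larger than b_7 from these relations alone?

4

From b_7 the given relations immediately reach b_13, b_6, b_8.
From those, b_9 — 4 in total.
No other element is forced above b_7 by the given relations, so the count is 4.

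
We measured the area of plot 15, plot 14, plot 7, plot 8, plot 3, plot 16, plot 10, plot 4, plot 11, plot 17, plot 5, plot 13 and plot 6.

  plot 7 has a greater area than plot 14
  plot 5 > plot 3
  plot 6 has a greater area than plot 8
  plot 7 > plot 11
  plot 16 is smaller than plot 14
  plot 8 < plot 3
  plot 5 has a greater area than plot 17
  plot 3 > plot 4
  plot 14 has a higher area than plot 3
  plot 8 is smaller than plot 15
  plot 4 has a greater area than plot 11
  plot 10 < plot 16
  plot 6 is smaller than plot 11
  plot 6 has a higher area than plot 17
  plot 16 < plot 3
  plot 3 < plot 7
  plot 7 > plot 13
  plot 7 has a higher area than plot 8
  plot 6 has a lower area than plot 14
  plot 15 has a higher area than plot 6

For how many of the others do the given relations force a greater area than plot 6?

7

The elements the relations force above plot 6 are plot 15, plot 11, plot 4, plot 3, plot 14, plot 7, plot 5 — no chain reaches any other.
That is 7.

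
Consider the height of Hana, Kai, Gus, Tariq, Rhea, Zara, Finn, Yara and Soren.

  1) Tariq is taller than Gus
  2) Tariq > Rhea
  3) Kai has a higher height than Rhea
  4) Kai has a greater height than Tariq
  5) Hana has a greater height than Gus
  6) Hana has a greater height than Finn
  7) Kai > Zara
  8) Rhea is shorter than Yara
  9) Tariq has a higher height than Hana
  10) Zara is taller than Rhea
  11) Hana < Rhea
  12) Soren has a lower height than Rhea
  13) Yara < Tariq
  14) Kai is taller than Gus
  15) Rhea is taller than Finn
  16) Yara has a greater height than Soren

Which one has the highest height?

Chaining downward from Kai: directly below it, Gus, Rhea, Zara, Tariq; then Finn, Hana, Soren, Yara.
That covers every other element, and nothing is given above Kai, so Kai is the highest height.

Kai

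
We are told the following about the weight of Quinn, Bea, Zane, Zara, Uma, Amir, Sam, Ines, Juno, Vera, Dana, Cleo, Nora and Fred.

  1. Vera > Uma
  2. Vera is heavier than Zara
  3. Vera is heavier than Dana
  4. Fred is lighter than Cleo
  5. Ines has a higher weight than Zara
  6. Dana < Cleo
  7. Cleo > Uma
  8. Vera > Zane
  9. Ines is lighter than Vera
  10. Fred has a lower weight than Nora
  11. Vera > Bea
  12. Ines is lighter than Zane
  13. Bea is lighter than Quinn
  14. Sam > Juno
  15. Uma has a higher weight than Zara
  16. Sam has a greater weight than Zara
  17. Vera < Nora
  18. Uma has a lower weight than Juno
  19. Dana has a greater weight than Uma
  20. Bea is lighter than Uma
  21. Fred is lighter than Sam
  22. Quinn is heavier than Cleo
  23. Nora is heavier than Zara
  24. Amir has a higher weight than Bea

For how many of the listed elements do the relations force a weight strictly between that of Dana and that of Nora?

1

The relations place Dana below Nora. An element lies strictly between them when it is forced above Dana and also forced below Nora.
Above Dana: {Cleo, Quinn, Vera}. Below Nora: {Zara, Bea, Uma, Fred, Ines, Zane, Vera}.
Intersection: {Vera} — 1.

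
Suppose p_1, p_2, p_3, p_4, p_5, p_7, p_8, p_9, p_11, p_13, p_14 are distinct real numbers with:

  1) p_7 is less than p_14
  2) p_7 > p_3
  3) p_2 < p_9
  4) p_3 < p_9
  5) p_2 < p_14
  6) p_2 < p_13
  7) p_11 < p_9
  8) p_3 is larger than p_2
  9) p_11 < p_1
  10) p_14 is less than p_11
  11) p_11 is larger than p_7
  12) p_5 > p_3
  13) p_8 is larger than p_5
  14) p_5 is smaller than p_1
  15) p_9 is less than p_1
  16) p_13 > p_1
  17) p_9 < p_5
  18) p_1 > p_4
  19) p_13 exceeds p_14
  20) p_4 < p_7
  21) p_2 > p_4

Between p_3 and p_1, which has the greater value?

p_1

Link the given pairs in sequence: p_3 < p_7; p_7 < p_14; p_14 < p_11; p_11 < p_9; p_9 < p_5; p_5 < p_1.
Chaining these gives p_3 < p_7 < p_14 < p_11 < p_9 < p_5 < p_1.
So p_3 < p_1; p_1 is the larger of the two.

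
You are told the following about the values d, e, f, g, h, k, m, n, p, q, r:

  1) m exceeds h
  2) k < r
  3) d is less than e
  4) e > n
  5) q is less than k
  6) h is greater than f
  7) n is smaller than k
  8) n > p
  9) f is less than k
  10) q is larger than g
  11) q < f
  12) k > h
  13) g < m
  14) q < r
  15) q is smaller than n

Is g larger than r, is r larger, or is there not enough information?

r

The relevant relations are g < q; q < f; f < h; h < k; k < r.
Together: g < q < f < h < k < r.
So r is larger.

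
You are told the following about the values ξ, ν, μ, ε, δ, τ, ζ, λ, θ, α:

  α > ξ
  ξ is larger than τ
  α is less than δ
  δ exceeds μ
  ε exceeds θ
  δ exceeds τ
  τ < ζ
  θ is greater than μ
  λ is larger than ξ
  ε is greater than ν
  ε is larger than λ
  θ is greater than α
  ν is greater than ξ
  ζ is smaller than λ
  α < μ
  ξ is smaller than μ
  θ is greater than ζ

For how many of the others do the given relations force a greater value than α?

Directly above α: μ, δ, θ.
One step further: ε (4 so far).
Nothing else is reachable above α; 4 in all.

4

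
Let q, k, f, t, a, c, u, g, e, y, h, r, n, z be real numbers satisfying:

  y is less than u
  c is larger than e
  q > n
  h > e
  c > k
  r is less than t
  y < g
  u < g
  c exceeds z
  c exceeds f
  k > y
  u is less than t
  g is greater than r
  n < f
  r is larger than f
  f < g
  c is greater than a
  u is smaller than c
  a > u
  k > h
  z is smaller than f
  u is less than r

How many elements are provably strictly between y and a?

1

The relations place y below a. An element lies strictly between them when it is forced above y and also forced below a.
Above y: {u, k, r, g, c, t}. Below a: {u}.
Intersection: {u} — 1.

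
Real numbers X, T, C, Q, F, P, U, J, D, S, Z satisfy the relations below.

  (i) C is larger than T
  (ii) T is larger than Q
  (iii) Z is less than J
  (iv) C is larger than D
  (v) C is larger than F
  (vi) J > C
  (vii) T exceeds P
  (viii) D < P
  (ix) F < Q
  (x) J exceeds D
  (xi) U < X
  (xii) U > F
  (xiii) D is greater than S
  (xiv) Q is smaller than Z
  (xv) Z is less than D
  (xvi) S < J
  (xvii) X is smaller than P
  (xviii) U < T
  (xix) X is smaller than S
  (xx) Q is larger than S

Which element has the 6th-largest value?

Piecing the relations together gives one ordering: F < U < X < S < Q < Z < D < P < T < C < J.
Counting 6 from the largest end gives Z.

Z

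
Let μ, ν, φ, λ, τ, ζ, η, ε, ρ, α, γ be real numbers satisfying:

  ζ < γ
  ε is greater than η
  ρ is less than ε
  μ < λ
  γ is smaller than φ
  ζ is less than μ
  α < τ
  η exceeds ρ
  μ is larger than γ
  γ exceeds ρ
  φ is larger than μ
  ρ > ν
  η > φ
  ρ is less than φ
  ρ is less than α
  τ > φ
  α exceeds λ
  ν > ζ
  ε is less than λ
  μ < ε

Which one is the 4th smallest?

Piecing the relations together gives one ordering: ζ < ν < ρ < γ < μ < φ < η < ε < λ < α < τ.
Counting 4 from the smallest end gives γ.

γ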